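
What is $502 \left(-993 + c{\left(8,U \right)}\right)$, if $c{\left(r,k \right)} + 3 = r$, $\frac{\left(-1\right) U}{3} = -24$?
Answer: $-495976$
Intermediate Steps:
$U = 72$ ($U = \left(-3\right) \left(-24\right) = 72$)
$c{\left(r,k \right)} = -3 + r$
$502 \left(-993 + c{\left(8,U \right)}\right) = 502 \left(-993 + \left(-3 + 8\right)\right) = 502 \left(-993 + 5\right) = 502 \left(-988\right) = -495976$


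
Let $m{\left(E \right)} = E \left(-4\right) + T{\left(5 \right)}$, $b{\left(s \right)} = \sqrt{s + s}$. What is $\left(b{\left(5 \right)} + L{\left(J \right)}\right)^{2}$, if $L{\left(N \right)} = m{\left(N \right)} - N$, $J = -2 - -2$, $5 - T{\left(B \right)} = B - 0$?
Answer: $10$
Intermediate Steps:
$T{\left(B \right)} = 5 - B$ ($T{\left(B \right)} = 5 - \left(B - 0\right) = 5 - \left(B + 0\right) = 5 - B$)
$b{\left(s \right)} = \sqrt{2} \sqrt{s}$ ($b{\left(s \right)} = \sqrt{2 s} = \sqrt{2} \sqrt{s}$)
$m{\left(E \right)} = - 4 E$ ($m{\left(E \right)} = E \left(-4\right) + \left(5 - 5\right) = - 4 E + \left(5 - 5\right) = - 4 E + 0 = - 4 E$)
$J = 0$ ($J = -2 + 2 = 0$)
$L{\left(N \right)} = - 5 N$ ($L{\left(N \right)} = - 4 N - N = - 5 N$)
$\left(b{\left(5 \right)} + L{\left(J \right)}\right)^{2} = \left(\sqrt{2} \sqrt{5} - 0\right)^{2} = \left(\sqrt{10} + 0\right)^{2} = \left(\sqrt{10}\right)^{2} = 10$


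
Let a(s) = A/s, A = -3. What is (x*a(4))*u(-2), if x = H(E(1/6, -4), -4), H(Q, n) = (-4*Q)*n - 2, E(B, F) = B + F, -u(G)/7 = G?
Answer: 665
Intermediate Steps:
u(G) = -7*G
a(s) = -3/s
H(Q, n) = -2 - 4*Q*n (H(Q, n) = -4*Q*n - 2 = -2 - 4*Q*n)
x = -190/3 (x = -2 - 4*(1/6 - 4)*(-4) = -2 - 4*(⅙ - 4)*(-4) = -2 - 4*(-23/6)*(-4) = -2 - 184/3 = -190/3 ≈ -63.333)
(x*a(4))*u(-2) = (-(-190)/4)*(-7*(-2)) = -(-190)/4*14 = -190/3*(-¾)*14 = (95/2)*14 = 665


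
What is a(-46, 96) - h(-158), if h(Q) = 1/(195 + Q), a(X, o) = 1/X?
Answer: -83/1702 ≈ -0.048766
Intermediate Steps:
a(-46, 96) - h(-158) = 1/(-46) - 1/(195 - 158) = -1/46 - 1/37 = -83/1702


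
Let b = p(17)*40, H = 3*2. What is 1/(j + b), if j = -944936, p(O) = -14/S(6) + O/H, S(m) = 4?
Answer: -3/2834888 ≈ -1.0582e-6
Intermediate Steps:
H = 6
p(O) = -7/2 + O/6 (p(O) = -14/4 + O/6 = -14*1/4 + O*(1/6) = -7/2 + O/6)
b = -80/3 (b = (-7/2 + (1/6)*17)*40 = (-7/2 + 17/6)*40 = -2/3*40 = -80/3 ≈ -26.667)
1/(j + b) = 1/(-944936 - 80/3) = 1/(-2834888/3) = -3/2834888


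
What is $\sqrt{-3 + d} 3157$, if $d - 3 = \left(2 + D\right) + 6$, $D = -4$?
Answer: $6314$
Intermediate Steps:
$d = 7$ ($d = 3 + \left(\left(2 - 4\right) + 6\right) = 3 + \left(-2 + 6\right) = 3 + 4 = 7$)
$\sqrt{-3 + d} 3157 = \sqrt{-3 + 7} \cdot 3157 = \sqrt{4} \cdot 3157 = 2 \cdot 3157 = 6314$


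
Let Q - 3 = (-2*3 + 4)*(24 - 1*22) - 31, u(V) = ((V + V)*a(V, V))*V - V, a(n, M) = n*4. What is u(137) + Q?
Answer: 20570655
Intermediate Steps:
a(n, M) = 4*n
u(V) = -V + 8*V³ (u(V) = ((V + V)*(4*V))*V - V = ((2*V)*(4*V))*V - V = (8*V²)*V - V = 8*V³ - V = -V + 8*V³)
Q = -32 (Q = 3 + ((-2*3 + 4)*(24 - 1*22) - 31) = 3 + ((-6 + 4)*(24 - 22) - 31) = 3 + (-2*2 - 31) = 3 + (-4 - 31) = 3 - 35 = -32)
u(137) + Q = (-1*137 + 8*137³) - 32 = (-137 + 8*2571353) - 32 = (-137 + 20570824) - 32 = 20570687 - 32 = 20570655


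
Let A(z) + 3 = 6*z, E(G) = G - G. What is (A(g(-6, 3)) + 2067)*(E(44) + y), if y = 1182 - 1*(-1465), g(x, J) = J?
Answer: 5511054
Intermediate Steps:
E(G) = 0
y = 2647 (y = 1182 + 1465 = 2647)
A(z) = -3 + 6*z
(A(g(-6, 3)) + 2067)*(E(44) + y) = ((-3 + 6*3) + 2067)*(0 + 2647) = ((-3 + 18) + 2067)*2647 = (15 + 2067)*2647 = 2082*2647 = 5511054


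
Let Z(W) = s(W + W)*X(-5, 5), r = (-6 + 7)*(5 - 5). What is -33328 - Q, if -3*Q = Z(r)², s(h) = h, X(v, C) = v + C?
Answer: -33328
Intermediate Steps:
r = 0 (r = 1*0 = 0)
X(v, C) = C + v
Z(W) = 0 (Z(W) = (W + W)*(5 - 5) = (2*W)*0 = 0)
Q = 0 (Q = -⅓*0² = -⅓*0 = 0)
-33328 - Q = -33328 - 1*0 = -33328 + 0 = -33328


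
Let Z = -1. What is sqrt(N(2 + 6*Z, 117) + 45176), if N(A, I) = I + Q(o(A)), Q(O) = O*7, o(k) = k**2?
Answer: 3*sqrt(5045) ≈ 213.08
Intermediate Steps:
Q(O) = 7*O
N(A, I) = I + 7*A**2
sqrt(N(2 + 6*Z, 117) + 45176) = sqrt((117 + 7*(2 + 6*(-1))**2) + 45176) = sqrt((117 + 7*(2 - 6)**2) + 45176) = sqrt((117 + 7*(-4)**2) + 45176) = sqrt((117 + 7*16) + 45176) = sqrt((117 + 112) + 45176) = sqrt(229 + 45176) = sqrt(45405) = 3*sqrt(5045)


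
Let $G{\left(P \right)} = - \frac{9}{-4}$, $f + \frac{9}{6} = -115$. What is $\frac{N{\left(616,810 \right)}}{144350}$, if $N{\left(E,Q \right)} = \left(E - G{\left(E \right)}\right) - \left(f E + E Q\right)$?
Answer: $- \frac{1706329}{577400} \approx -2.9552$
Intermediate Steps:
$f = - \frac{233}{2}$ ($f = - \frac{3}{2} - 115 = - \frac{233}{2} \approx -116.5$)
$G{\left(P \right)} = \frac{9}{4}$ ($G{\left(P \right)} = \left(-9\right) \left(- \frac{1}{4}\right) = \frac{9}{4}$)
$N{\left(E,Q \right)} = - \frac{9}{4} + \frac{235 E}{2} - E Q$ ($N{\left(E,Q \right)} = \left(E - \frac{9}{4}\right) - \left(- \frac{233 E}{2} + E Q\right) = \left(- \frac{9}{4} + E\right) - \left(- \frac{233 E}{2} + E Q\right) = - \frac{9}{4} + \frac{235 E}{2} - E Q$)
$\frac{N{\left(616,810 \right)}}{144350} = \frac{- \frac{9}{4} + \frac{235}{2} \cdot 616 - 616 \cdot 810}{144350} = \left(- \frac{9}{4} + 72380 - 498960\right) \frac{1}{144350} = \left(- \frac{1706329}{4}\right) \frac{1}{144350} = - \frac{1706329}{577400}$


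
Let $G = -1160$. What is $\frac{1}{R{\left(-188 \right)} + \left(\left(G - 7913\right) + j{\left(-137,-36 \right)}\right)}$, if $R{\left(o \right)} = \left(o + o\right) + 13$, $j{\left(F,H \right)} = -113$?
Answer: $- \frac{1}{9549} \approx -0.00010472$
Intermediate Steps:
$R{\left(o \right)} = 13 + 2 o$ ($R{\left(o \right)} = 2 o + 13 = 13 + 2 o$)
$\frac{1}{R{\left(-188 \right)} + \left(\left(G - 7913\right) + j{\left(-137,-36 \right)}\right)} = \frac{1}{\left(13 + 2 \left(-188\right)\right) - 9186} = \frac{1}{\left(13 - 376\right) - 9186} = \frac{1}{-363 - 9186} = \frac{1}{-9549} = - \frac{1}{9549}$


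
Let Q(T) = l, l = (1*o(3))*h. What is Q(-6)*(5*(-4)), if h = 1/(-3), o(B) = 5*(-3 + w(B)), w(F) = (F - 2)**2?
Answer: -200/3 ≈ -66.667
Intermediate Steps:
w(F) = (-2 + F)**2
o(B) = -15 + 5*(-2 + B)**2 (o(B) = 5*(-3 + (-2 + B)**2) = -15 + 5*(-2 + B)**2)
h = -1/3 ≈ -0.33333
l = 10/3 (l = (1*(-15 + 5*(-2 + 3)**2))*(-1/3) = (1*(-15 + 5*1**2))*(-1/3) = (1*(-15 + 5*1))*(-1/3) = (1*(-15 + 5))*(-1/3) = (1*(-10))*(-1/3) = -10*(-1/3) = 10/3 ≈ 3.3333)
Q(T) = 10/3
Q(-6)*(5*(-4)) = 10*(5*(-4))/3 = (10/3)*(-20) = -200/3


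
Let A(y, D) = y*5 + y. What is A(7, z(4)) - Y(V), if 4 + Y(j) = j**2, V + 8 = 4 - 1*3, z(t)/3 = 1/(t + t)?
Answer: -3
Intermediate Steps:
z(t) = 3/(2*t) (z(t) = 3/(t + t) = 3/((2*t)) = 3*(1/(2*t)) = 3/(2*t))
A(y, D) = 6*y (A(y, D) = 5*y + y = 6*y)
V = -7 (V = -8 + (4 - 1*3) = -8 + (4 - 3) = -8 + 1 = -7)
Y(j) = -4 + j**2
A(7, z(4)) - Y(V) = 6*7 - (-4 + (-7)**2) = 42 - (-4 + 49) = 42 - 1*45 = 42 - 45 = -3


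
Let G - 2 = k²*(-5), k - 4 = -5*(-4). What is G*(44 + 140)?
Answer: -529552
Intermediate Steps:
k = 24 (k = 4 - 5*(-4) = 4 + 20 = 24)
G = -2878 (G = 2 + 24²*(-5) = 2 + 576*(-5) = 2 - 2880 = -2878)
G*(44 + 140) = -2878*(44 + 140) = -2878*184 = -529552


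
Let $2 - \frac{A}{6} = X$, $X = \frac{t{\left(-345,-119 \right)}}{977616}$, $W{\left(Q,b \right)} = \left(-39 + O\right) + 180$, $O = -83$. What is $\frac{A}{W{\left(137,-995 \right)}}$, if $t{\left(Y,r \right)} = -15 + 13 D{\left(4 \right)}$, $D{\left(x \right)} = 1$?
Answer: $\frac{977617}{4725144} \approx 0.2069$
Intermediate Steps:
$W{\left(Q,b \right)} = 58$ ($W{\left(Q,b \right)} = \left(-39 - 83\right) + 180 = -122 + 180 = 58$)
$t{\left(Y,r \right)} = -2$ ($t{\left(Y,r \right)} = -15 + 13 \cdot 1 = -15 + 13 = -2$)
$X = - \frac{1}{488808}$ ($X = - \frac{2}{977616} = \left(-2\right) \frac{1}{977616} = - \frac{1}{488808} \approx -2.0458 \cdot 10^{-6}$)
$A = \frac{977617}{81468}$ ($A = 12 - - \frac{1}{81468} = 12 + \frac{1}{81468} = \frac{977617}{81468} \approx 12.0$)
$\frac{A}{W{\left(137,-995 \right)}} = \frac{977617}{81468 \cdot 58} = \frac{977617}{81468} \cdot \frac{1}{58} = \frac{977617}{4725144}$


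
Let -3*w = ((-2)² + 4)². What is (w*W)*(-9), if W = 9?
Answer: 1728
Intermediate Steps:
w = -64/3 (w = -((-2)² + 4)²/3 = -(4 + 4)²/3 = -⅓*8² = -⅓*64 = -64/3 ≈ -21.333)
(w*W)*(-9) = -64/3*9*(-9) = -192*(-9) = 1728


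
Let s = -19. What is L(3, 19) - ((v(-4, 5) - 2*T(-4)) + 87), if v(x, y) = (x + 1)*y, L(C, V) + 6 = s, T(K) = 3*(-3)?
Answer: -115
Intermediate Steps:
T(K) = -9
L(C, V) = -25 (L(C, V) = -6 - 19 = -25)
v(x, y) = y*(1 + x) (v(x, y) = (1 + x)*y = y*(1 + x))
L(3, 19) - ((v(-4, 5) - 2*T(-4)) + 87) = -25 - ((5*(1 - 4) - 2*(-9)) + 87) = -25 - ((5*(-3) + 18) + 87) = -25 - ((-15 + 18) + 87) = -25 - (3 + 87) = -25 - 1*90 = -25 - 90 = -115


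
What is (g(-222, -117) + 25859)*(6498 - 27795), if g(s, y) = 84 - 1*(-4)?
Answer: -552593259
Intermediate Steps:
g(s, y) = 88 (g(s, y) = 84 + 4 = 88)
(g(-222, -117) + 25859)*(6498 - 27795) = (88 + 25859)*(6498 - 27795) = 25947*(-21297) = -552593259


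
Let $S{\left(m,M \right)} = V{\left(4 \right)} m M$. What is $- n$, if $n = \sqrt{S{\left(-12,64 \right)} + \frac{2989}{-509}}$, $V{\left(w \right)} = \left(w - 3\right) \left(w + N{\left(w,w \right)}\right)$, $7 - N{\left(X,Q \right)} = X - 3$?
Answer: $- \frac{i \sqrt{1991263481}}{509} \approx - 87.669 i$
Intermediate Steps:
$N{\left(X,Q \right)} = 10 - X$ ($N{\left(X,Q \right)} = 7 - \left(X - 3\right) = 7 - \left(-3 + X\right) = 10 - X$)
$V{\left(w \right)} = -30 + 10 w$ ($V{\left(w \right)} = \left(w - 3\right) \left(w - \left(-10 + w\right)\right) = \left(-3 + w\right) 10 = -30 + 10 w$)
$S{\left(m,M \right)} = 10 M m$ ($S{\left(m,M \right)} = \left(-30 + 10 \cdot 4\right) m M = \left(-30 + 40\right) M m = 10 M m$)
$n = \frac{i \sqrt{1991263481}}{509}$ ($n = \sqrt{10 \cdot 64 \left(-12\right) + \frac{2989}{-509}} = \sqrt{-7680 + 2989 \left(- \frac{1}{509}\right)} = \sqrt{-7680 - \frac{2989}{509}} = \sqrt{- \frac{3912109}{509}} = \frac{i \sqrt{1991263481}}{509} \approx 87.669 i$)
$- n = - \frac{i \sqrt{1991263481}}{509}$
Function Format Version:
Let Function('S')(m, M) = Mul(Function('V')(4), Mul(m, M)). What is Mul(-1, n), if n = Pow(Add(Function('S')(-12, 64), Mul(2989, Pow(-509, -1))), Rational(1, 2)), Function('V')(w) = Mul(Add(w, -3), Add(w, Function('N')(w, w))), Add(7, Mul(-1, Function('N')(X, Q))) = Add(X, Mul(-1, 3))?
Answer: Mul(Rational(-1, 509), I, Pow(1991263481, Rational(1, 2))) ≈ Mul(-87.669, I)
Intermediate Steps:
Function('N')(X, Q) = Add(10, Mul(-1, X)) (Function('N')(X, Q) = Add(7, Mul(-1, Add(X, Mul(-1, 3)))) = Add(7, Mul(-1, Add(X, -3))) = Add(7, Mul(-1, Add(-3, X))) = Add(7, Add(3, Mul(-1, X))) = Add(10, Mul(-1, X)))
Function('V')(w) = Add(-30, Mul(10, w)) (Function('V')(w) = Mul(Add(w, -3), Add(w, Add(10, Mul(-1, w)))) = Mul(Add(-3, w), 10) = Add(-30, Mul(10, w)))
Function('S')(m, M) = Mul(10, M, m) (Function('S')(m, M) = Mul(Add(-30, Mul(10, 4)), Mul(m, M)) = Mul(Add(-30, 40), Mul(M, m)) = Mul(10, Mul(M, m)) = Mul(10, M, m))
n = Mul(Rational(1, 509), I, Pow(1991263481, Rational(1, 2))) (n = Pow(Add(Mul(10, 64, -12), Mul(2989, Pow(-509, -1))), Rational(1, 2)) = Pow(Add(-7680, Mul(2989, Rational(-1, 509))), Rational(1, 2)) = Pow(Add(-7680, Rational(-2989, 509)), Rational(1, 2)) = Pow(Rational(-3912109, 509), Rational(1, 2)) = Mul(Rational(1, 509), I, Pow(1991263481, Rational(1, 2))) ≈ Mul(87.669, I))
Mul(-1, n) = Mul(-1, Mul(Rational(1, 509), I, Pow(1991263481, Rational(1, 2)))) = Mul(Rational(-1, 509), I, Pow(1991263481, Rational(1, 2)))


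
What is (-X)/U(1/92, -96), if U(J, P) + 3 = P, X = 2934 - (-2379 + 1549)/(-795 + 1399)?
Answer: 886483/29898 ≈ 29.650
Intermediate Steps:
X = 886483/302 (X = 2934 - (-830)/604 = 2934 - 1*(-415/302) = 2934 + 415/302 = 886483/302 ≈ 2935.4)
U(J, P) = -3 + P
(-X)/U(1/92, -96) = (-1*886483/302)/(-3 - 96) = -886483/302/(-99) = -886483/302*(-1/99) = 886483/29898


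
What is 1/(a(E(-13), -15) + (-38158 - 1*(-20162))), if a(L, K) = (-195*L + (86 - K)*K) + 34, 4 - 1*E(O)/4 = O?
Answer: -1/32737 ≈ -3.0546e-5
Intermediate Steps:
E(O) = 16 - 4*O
a(L, K) = 34 - 195*L + K*(86 - K) (a(L, K) = (-195*L + K*(86 - K)) + 34 = 34 - 195*L + K*(86 - K))
1/(a(E(-13), -15) + (-38158 - 1*(-20162))) = 1/((34 - 1*(-15)² - 195*(16 - 4*(-13)) + 86*(-15)) + (-38158 - 1*(-20162))) = 1/((34 - 1*225 - 195*(16 + 52) - 1290) + (-38158 + 20162)) = 1/((34 - 225 - 195*68 - 1290) - 17996) = 1/((34 - 225 - 13260 - 1290) - 17996) = 1/(-14741 - 17996) = 1/(-32737) = -1/32737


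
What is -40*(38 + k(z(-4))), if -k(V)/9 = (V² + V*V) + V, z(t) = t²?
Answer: 188560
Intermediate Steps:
k(V) = -18*V² - 9*V (k(V) = -9*((V² + V*V) + V) = -9*((V² + V²) + V) = -9*(2*V² + V) = -9*(V + 2*V²) = -18*V² - 9*V)
-40*(38 + k(z(-4))) = -40*(38 - 9*(-4)²*(1 + 2*(-4)²)) = -40*(38 - 9*16*(1 + 2*16)) = -40*(38 - 9*16*(1 + 32)) = -40*(38 - 9*16*33) = -40*(38 - 4752) = -40*(-4714) = 188560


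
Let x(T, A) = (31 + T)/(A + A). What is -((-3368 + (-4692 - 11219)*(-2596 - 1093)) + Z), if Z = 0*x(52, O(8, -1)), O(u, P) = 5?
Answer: -58692311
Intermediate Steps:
x(T, A) = (31 + T)/(2*A) (x(T, A) = (31 + T)/((2*A)) = (31 + T)*(1/(2*A)) = (31 + T)/(2*A))
Z = 0 (Z = 0*((½)*(31 + 52)/5) = 0*((½)*(⅕)*83) = 0*(83/10) = 0)
-((-3368 + (-4692 - 11219)*(-2596 - 1093)) + Z) = -((-3368 + (-4692 - 11219)*(-2596 - 1093)) + 0) = -((-3368 - 15911*(-3689)) + 0) = -((-3368 + 58695679) + 0) = -(58692311 + 0) = -1*58692311 = -58692311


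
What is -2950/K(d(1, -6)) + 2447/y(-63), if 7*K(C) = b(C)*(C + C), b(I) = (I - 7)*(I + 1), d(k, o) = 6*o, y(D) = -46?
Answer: -1887193/35604 ≈ -53.005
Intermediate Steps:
b(I) = (1 + I)*(-7 + I) (b(I) = (-7 + I)*(1 + I) = (1 + I)*(-7 + I))
K(C) = 2*C*(-7 + C² - 6*C)/7 (K(C) = ((-7 + C² - 6*C)*(C + C))/7 = ((-7 + C² - 6*C)*(2*C))/7 = (2*C*(-7 + C² - 6*C))/7 = 2*C*(-7 + C² - 6*C)/7)
-2950/K(d(1, -6)) + 2447/y(-63) = -2950*(-7/(72*(-7 + (6*(-6))² - 36*(-6)))) + 2447/(-46) = -2950*(-7/(72*(-7 + (-36)² - 6*(-36)))) + 2447*(-1/46) = -2950*(-7/(72*(-7 + 1296 + 216))) - 2447/46 = -2950/((2/7)*(-36)*1505) - 2447/46 = -2950/(-15480) - 2447/46 = -2950*(-1/15480) - 2447/46 = 295/1548 - 2447/46 = -1887193/35604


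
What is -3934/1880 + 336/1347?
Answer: -777903/422060 ≈ -1.8431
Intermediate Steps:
-3934/1880 + 336/1347 = -3934*1/1880 + 336*(1/1347) = -1967/940 + 112/449 = -777903/422060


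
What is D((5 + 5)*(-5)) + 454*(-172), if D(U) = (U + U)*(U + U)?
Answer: -68088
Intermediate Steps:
D(U) = 4*U² (D(U) = (2*U)*(2*U) = 4*U²)
D((5 + 5)*(-5)) + 454*(-172) = 4*((5 + 5)*(-5))² + 454*(-172) = 4*(10*(-5))² - 78088 = 4*(-50)² - 78088 = 4*2500 - 78088 = 10000 - 78088 = -68088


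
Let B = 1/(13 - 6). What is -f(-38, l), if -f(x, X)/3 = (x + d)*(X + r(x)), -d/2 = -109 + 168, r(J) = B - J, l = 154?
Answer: -629460/7 ≈ -89923.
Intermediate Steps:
B = ⅐ (B = 1/7 = ⅐ ≈ 0.14286)
r(J) = ⅐ - J
d = -118 (d = -2*(-109 + 168) = -2*59 = -118)
f(x, X) = -3*(-118 + x)*(⅐ + X - x) (f(x, X) = -3*(x - 118)*(X + (⅐ - x)) = -3*(-118 + x)*(⅐ + X - x))
-f(-38, l) = -(354/7 + 3*(-38)² + 354*154 - 2481/7*(-38) - 3*154*(-38)) = -(354/7 + 3*1444 + 54516 + 94278/7 + 17556) = -(354/7 + 4332 + 54516 + 94278/7 + 17556) = -1*629460/7 = -629460/7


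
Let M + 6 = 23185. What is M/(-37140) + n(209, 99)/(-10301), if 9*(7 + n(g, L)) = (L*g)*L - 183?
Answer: -2896950953/127526380 ≈ -22.716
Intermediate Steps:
M = 23179 (M = -6 + 23185 = 23179)
n(g, L) = -82/3 + g*L**2/9 (n(g, L) = -7 + ((L*g)*L - 183)/9 = -7 + (g*L**2 - 183)/9 = -7 + (-183 + g*L**2)/9 = -7 + (-61/3 + g*L**2/9) = -82/3 + g*L**2/9)
M/(-37140) + n(209, 99)/(-10301) = 23179/(-37140) + (-82/3 + (1/9)*209*99**2)/(-10301) = 23179*(-1/37140) + (-82/3 + (1/9)*209*9801)*(-1/10301) = -23179/37140 + (-82/3 + 227601)*(-1/10301) = -23179/37140 + (682721/3)*(-1/10301) = -23179/37140 - 682721/30903 = -2896950953/127526380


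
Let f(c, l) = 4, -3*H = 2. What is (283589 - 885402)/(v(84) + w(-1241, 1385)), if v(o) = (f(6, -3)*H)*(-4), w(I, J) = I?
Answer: 1805439/3691 ≈ 489.15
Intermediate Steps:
H = -2/3 (H = -1/3*2 = -2/3 ≈ -0.66667)
v(o) = 32/3 (v(o) = (4*(-2/3))*(-4) = -8/3*(-4) = 32/3)
(283589 - 885402)/(v(84) + w(-1241, 1385)) = (283589 - 885402)/(32/3 - 1241) = -601813/(-3691/3) = -601813*(-3/3691) = 1805439/3691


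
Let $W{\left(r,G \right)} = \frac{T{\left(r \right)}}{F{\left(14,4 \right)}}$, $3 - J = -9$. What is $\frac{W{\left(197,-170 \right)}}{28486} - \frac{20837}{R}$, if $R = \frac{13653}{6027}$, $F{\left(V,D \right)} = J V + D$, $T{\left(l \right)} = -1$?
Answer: $- \frac{5002547126807}{543854712} \approx -9198.3$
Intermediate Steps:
$J = 12$ ($J = 3 - -9 = 3 + 9 = 12$)
$F{\left(V,D \right)} = D + 12 V$ ($F{\left(V,D \right)} = 12 V + D = D + 12 V$)
$R = \frac{111}{49}$ ($R = 13653 \cdot \frac{1}{6027} = \frac{111}{49} \approx 2.2653$)
$W{\left(r,G \right)} = - \frac{1}{172}$ ($W{\left(r,G \right)} = - \frac{1}{4 + 12 \cdot 14} = - \frac{1}{4 + 168} = - \frac{1}{172}$)
$\frac{W{\left(197,-170 \right)}}{28486} - \frac{20837}{R} = - \frac{1}{172 \cdot 28486} - \frac{20837}{\frac{111}{49}} = \left(- \frac{1}{172}\right) \frac{1}{28486} - \frac{1021013}{111} = - \frac{1}{4899592} - \frac{1021013}{111} = - \frac{5002547126807}{543854712}$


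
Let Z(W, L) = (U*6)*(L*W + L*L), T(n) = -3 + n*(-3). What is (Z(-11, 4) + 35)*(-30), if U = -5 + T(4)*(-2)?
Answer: 124950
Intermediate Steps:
T(n) = -3 - 3*n
U = 25 (U = -5 + (-3 - 3*4)*(-2) = -5 + (-3 - 12)*(-2) = -5 - 15*(-2) = -5 + 30 = 25)
Z(W, L) = 150*L**2 + 150*L*W (Z(W, L) = (25*6)*(L*W + L*L) = 150*(L*W + L**2) = 150*(L**2 + L*W) = 150*L**2 + 150*L*W)
(Z(-11, 4) + 35)*(-30) = (150*4*(4 - 11) + 35)*(-30) = (150*4*(-7) + 35)*(-30) = (-4200 + 35)*(-30) = -4165*(-30) = 124950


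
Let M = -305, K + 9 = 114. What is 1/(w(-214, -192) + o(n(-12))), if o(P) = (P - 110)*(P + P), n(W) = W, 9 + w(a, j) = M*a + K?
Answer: 1/68294 ≈ 1.4643e-5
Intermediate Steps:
K = 105 (K = -9 + 114 = 105)
w(a, j) = 96 - 305*a (w(a, j) = -9 + (-305*a + 105) = -9 + (105 - 305*a) = 96 - 305*a)
o(P) = 2*P*(-110 + P) (o(P) = (-110 + P)*(2*P) = 2*P*(-110 + P))
1/(w(-214, -192) + o(n(-12))) = 1/((96 - 305*(-214)) + 2*(-12)*(-110 - 12)) = 1/((96 + 65270) + 2*(-12)*(-122)) = 1/(65366 + 2928) = 1/68294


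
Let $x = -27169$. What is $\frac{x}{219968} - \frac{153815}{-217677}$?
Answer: $\frac{27920311507}{47881974336} \approx 0.58311$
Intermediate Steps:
$\frac{x}{219968} - \frac{153815}{-217677} = - \frac{27169}{219968} - \frac{153815}{-217677} = \left(-27169\right) \frac{1}{219968} - - \frac{153815}{217677} = - \frac{27169}{219968} + \frac{153815}{217677} = \frac{27920311507}{47881974336}$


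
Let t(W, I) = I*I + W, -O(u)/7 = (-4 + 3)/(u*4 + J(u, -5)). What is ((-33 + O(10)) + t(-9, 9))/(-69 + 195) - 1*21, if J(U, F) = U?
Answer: -130343/6300 ≈ -20.689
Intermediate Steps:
O(u) = 7/(5*u) (O(u) = -7*(-4 + 3)/(u*4 + u) = -(-7)/(4*u + u) = -(-7)/(5*u) = 7/(5*u))
t(W, I) = W + I² (t(W, I) = I² + W = W + I²)
((-33 + O(10)) + t(-9, 9))/(-69 + 195) - 1*21 = ((-33 + (7/5)/10) + (-9 + 9²))/(-69 + 195) - 1*21 = ((-33 + (7/5)*(⅒)) + (-9 + 81))/126 - 21 = ((-33 + 7/50) + 72)*(1/126) - 21 = (-1643/50 + 72)*(1/126) - 21 = (1957/50)*(1/126) - 21 = 1957/6300 - 21 = -130343/6300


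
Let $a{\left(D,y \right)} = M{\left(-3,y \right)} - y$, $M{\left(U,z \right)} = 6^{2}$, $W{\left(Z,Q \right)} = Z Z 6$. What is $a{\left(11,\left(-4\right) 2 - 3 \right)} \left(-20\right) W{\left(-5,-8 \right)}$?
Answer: $-141000$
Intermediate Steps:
$W{\left(Z,Q \right)} = 6 Z^{2}$ ($W{\left(Z,Q \right)} = Z^{2} \cdot 6 = 6 Z^{2}$)
$M{\left(U,z \right)} = 36$
$a{\left(D,y \right)} = 36 - y$
$a{\left(11,\left(-4\right) 2 - 3 \right)} \left(-20\right) W{\left(-5,-8 \right)} = \left(36 - \left(\left(-4\right) 2 - 3\right)\right) \left(-20\right) 6 \left(-5\right)^{2} = \left(36 - \left(-8 - 3\right)\right) \left(-20\right) 6 \cdot 25 = \left(36 - -11\right) \left(-20\right) 150 = \left(36 + 11\right) \left(-20\right) 150 = 47 \left(-20\right) 150 = \left(-940\right) 150 = -141000$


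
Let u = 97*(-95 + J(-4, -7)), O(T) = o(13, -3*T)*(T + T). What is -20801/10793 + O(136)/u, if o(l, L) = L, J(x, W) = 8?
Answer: 340741443/30360709 ≈ 11.223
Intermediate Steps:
O(T) = -6*T² (O(T) = (-3*T)*(T + T) = (-3*T)*(2*T) = -6*T²)
u = -8439 (u = 97*(-95 + 8) = 97*(-87) = -8439)
-20801/10793 + O(136)/u = -20801/10793 - 6*136²/(-8439) = -20801*1/10793 - 6*18496*(-1/8439) = -20801/10793 - 110976*(-1/8439) = -20801/10793 + 36992/2813 = 340741443/30360709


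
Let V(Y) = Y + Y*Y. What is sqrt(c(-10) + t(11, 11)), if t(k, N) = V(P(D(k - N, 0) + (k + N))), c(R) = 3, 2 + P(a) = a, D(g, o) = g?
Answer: 3*sqrt(47) ≈ 20.567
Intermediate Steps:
P(a) = -2 + a
V(Y) = Y + Y**2
t(k, N) = (-1 + 2*k)*(-2 + 2*k) (t(k, N) = (-2 + ((k - N) + (k + N)))*(1 + (-2 + ((k - N) + (k + N)))) = (-2 + ((k - N) + (N + k)))*(1 + (-2 + ((k - N) + (N + k)))) = (-2 + 2*k)*(1 + (-2 + 2*k)) = (-2 + 2*k)*(-1 + 2*k) = (-1 + 2*k)*(-2 + 2*k))
sqrt(c(-10) + t(11, 11)) = sqrt(3 + 2*(-1 + 11)*(-1 + 2*11)) = sqrt(3 + 2*10*(-1 + 22)) = sqrt(3 + 2*10*21) = sqrt(3 + 420) = sqrt(423) = 3*sqrt(47)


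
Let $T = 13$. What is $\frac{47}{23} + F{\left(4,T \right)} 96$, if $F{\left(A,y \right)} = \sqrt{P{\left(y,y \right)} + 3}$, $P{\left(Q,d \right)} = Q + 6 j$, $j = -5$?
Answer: $\frac{47}{23} + 96 i \sqrt{14} \approx 2.0435 + 359.2 i$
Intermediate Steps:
$P{\left(Q,d \right)} = -30 + Q$ ($P{\left(Q,d \right)} = Q + 6 \left(-5\right) = Q - 30 = -30 + Q$)
$F{\left(A,y \right)} = \sqrt{-27 + y}$ ($F{\left(A,y \right)} = \sqrt{\left(-30 + y\right) + 3} = \sqrt{-27 + y}$)
$\frac{47}{23} + F{\left(4,T \right)} 96 = \frac{47}{23} + \sqrt{-27 + 13} \cdot 96 = 47 \cdot \frac{1}{23} + \sqrt{-14} \cdot 96 = \frac{47}{23} + i \sqrt{14} \cdot 96 = \frac{47}{23} + 96 i \sqrt{14}$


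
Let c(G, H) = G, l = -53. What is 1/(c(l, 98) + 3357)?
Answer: 1/3304 ≈ 0.00030266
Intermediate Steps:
1/(c(l, 98) + 3357) = 1/(-53 + 3357) = 1/3304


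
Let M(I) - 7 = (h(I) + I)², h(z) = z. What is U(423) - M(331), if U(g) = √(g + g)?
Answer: -438251 + 3*√94 ≈ -4.3822e+5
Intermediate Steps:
U(g) = √2*√g (U(g) = √(2*g) = √2*√g)
M(I) = 7 + 4*I² (M(I) = 7 + (I + I)² = 7 + (2*I)² = 7 + 4*I²)
U(423) - M(331) = √2*√423 - (7 + 4*331²) = √2*(3*√47) - (7 + 4*109561) = 3*√94 - (7 + 438244) = 3*√94 - 1*438251 = 3*√94 - 438251 = -438251 + 3*√94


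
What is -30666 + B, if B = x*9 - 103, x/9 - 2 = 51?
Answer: -26476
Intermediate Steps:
x = 477 (x = 18 + 9*51 = 18 + 459 = 477)
B = 4190 (B = 477*9 - 103 = 4293 - 103 = 4190)
-30666 + B = -30666 + 4190 = -26476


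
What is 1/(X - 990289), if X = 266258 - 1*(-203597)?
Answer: -1/520434 ≈ -1.9215e-6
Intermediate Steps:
X = 469855 (X = 266258 + 203597 = 469855)
1/(X - 990289) = 1/(469855 - 990289) = 1/(-520434) = -1/520434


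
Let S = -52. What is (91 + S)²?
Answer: 1521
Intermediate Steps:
(91 + S)² = (91 - 52)² = 39² = 1521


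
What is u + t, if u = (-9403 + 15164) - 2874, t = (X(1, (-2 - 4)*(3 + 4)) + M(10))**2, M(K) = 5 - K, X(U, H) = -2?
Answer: 2936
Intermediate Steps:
t = 49 (t = (-2 + (5 - 1*10))**2 = (-2 + (5 - 10))**2 = (-2 - 5)**2 = (-7)**2 = 49)
u = 2887 (u = 5761 - 2874 = 2887)
u + t = 2887 + 49 = 2936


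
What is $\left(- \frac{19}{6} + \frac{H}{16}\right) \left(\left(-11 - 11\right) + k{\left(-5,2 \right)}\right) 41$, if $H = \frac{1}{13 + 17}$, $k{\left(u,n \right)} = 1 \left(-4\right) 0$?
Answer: $\frac{685069}{240} \approx 2854.5$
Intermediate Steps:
$k{\left(u,n \right)} = 0$ ($k{\left(u,n \right)} = \left(-4\right) 0 = 0$)
$H = \frac{1}{30} \approx 0.033333$
$\left(- \frac{19}{6} + \frac{H}{16}\right) \left(\left(-11 - 11\right) + k{\left(-5,2 \right)}\right) 41 = \left(- \frac{19}{6} + \frac{1}{30 \cdot 16}\right) \left(\left(-11 - 11\right) + 0\right) 41 = \left(\left(-19\right) \frac{1}{6} + \frac{1}{30} \cdot \frac{1}{16}\right) \left(-22 + 0\right) 41 = \left(- \frac{19}{6} + \frac{1}{480}\right) \left(-22\right) 41 = \left(- \frac{1519}{480}\right) \left(-22\right) 41 = \frac{16709}{240} \cdot 41 = \frac{685069}{240}$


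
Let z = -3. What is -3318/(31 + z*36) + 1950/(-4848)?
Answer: 379417/8888 ≈ 42.689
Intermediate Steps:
-3318/(31 + z*36) + 1950/(-4848) = -3318/(31 - 3*36) + 1950/(-4848) = -3318/(31 - 108) + 1950*(-1/4848) = -3318/(-77) - 325/808 = -3318*(-1/77) - 325/808 = 474/11 - 325/808 = 379417/8888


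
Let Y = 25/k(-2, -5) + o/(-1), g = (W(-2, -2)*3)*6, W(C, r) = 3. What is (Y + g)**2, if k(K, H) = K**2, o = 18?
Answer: 28561/16 ≈ 1785.1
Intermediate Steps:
g = 54 (g = (3*3)*6 = 9*6 = 54)
Y = -47/4 (Y = 25/((-2)**2) + 18/(-1) = 25/4 + 18*(-1) = 25*(1/4) - 18 = 25/4 - 18 = -47/4 ≈ -11.750)
(Y + g)**2 = (-47/4 + 54)**2 = (169/4)**2 = 28561/16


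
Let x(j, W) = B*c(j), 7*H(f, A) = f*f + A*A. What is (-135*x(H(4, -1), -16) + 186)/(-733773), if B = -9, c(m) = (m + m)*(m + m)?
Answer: -471218/11984959 ≈ -0.039317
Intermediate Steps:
H(f, A) = A**2/7 + f**2/7 (H(f, A) = (f*f + A*A)/7 = (f**2 + A**2)/7 = (A**2 + f**2)/7 = A**2/7 + f**2/7)
c(m) = 4*m**2 (c(m) = (2*m)*(2*m) = 4*m**2)
x(j, W) = -36*j**2
(-135*x(H(4, -1), -16) + 186)/(-733773) = (-(-4860)*((1/7)*(-1)**2 + (1/7)*4**2)**2 + 186)/(-733773) = (-(-4860)*((1/7)*1 + (1/7)*16)**2 + 186)*(-1/733773) = (-(-4860)*(1/7 + 16/7)**2 + 186)*(-1/733773) = (-(-4860)*(17/7)**2 + 186)*(-1/733773) = (-(-4860)*289/49 + 186)*(-1/733773) = (-135*(-10404/49) + 186)*(-1/733773) = (1404540/49 + 186)*(-1/733773) = (1413654/49)*(-1/733773) = -471218/11984959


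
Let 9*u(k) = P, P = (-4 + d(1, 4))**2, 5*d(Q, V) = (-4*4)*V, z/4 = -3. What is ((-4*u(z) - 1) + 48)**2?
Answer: 3845521/625 ≈ 6152.8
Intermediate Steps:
z = -12 (z = 4*(-3) = -12)
d(Q, V) = -16*V/5 (d(Q, V) = ((-4*4)*V)/5 = (-16*V)/5 = -16*V/5)
P = 7056/25 (P = (-4 - 16/5*4)**2 = (-4 - 64/5)**2 = (-84/5)**2 = 7056/25 ≈ 282.24)
u(k) = 784/25 (u(k) = (1/9)*(7056/25) = 784/25)
((-4*u(z) - 1) + 48)**2 = ((-4*784/25 - 1) + 48)**2 = ((-3136/25 - 1) + 48)**2 = (-3161/25 + 48)**2 = (-1961/25)**2 = 3845521/625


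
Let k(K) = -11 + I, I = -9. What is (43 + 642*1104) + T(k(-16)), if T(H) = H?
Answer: 708791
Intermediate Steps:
k(K) = -20 (k(K) = -11 - 9 = -20)
(43 + 642*1104) + T(k(-16)) = (43 + 642*1104) - 20 = (43 + 708768) - 20 = 708811 - 20 = 708791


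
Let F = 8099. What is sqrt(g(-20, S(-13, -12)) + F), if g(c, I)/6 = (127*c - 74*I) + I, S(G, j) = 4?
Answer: I*sqrt(8893) ≈ 94.303*I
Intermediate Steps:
g(c, I) = -438*I + 762*c (g(c, I) = 6*((127*c - 74*I) + I) = 6*((-74*I + 127*c) + I) = 6*(-73*I + 127*c) = -438*I + 762*c)
sqrt(g(-20, S(-13, -12)) + F) = sqrt((-438*4 + 762*(-20)) + 8099) = sqrt((-1752 - 15240) + 8099) = sqrt(-16992 + 8099) = sqrt(-8893) = I*sqrt(8893)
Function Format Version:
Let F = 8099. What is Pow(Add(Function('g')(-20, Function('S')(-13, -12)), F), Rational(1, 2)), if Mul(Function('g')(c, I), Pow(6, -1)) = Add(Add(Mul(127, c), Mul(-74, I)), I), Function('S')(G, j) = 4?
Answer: Mul(I, Pow(8893, Rational(1, 2))) ≈ Mul(94.303, I)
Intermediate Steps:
Function('g')(c, I) = Add(Mul(-438, I), Mul(762, c)) (Function('g')(c, I) = Mul(6, Add(Add(Mul(127, c), Mul(-74, I)), I)) = Mul(6, Add(Add(Mul(-74, I), Mul(127, c)), I)) = Mul(6, Add(Mul(-73, I), Mul(127, c))) = Add(Mul(-438, I), Mul(762, c)))
Pow(Add(Function('g')(-20, Function('S')(-13, -12)), F), Rational(1, 2)) = Pow(Add(Add(Mul(-438, 4), Mul(762, -20)), 8099), Rational(1, 2)) = Pow(Add(Add(-1752, -15240), 8099), Rational(1, 2)) = Pow(Add(-16992, 8099), Rational(1, 2)) = Pow(-8893, Rational(1, 2)) = Mul(I, Pow(8893, Rational(1, 2)))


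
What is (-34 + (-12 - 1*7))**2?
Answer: 2809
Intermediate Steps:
(-34 + (-12 - 1*7))**2 = (-34 + (-12 - 7))**2 = (-34 - 19)**2 = (-53)**2 = 2809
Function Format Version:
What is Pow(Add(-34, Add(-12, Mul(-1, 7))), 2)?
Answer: 2809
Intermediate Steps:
Pow(Add(-34, Add(-12, Mul(-1, 7))), 2) = Pow(Add(-34, Add(-12, -7)), 2) = Pow(Add(-34, -19), 2) = Pow(-53, 2) = 2809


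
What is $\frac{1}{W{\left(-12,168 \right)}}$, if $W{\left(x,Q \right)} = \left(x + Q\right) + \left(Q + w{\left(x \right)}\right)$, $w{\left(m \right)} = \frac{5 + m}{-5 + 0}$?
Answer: $\frac{5}{1627} \approx 0.0030731$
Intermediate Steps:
$w{\left(m \right)} = -1 - \frac{m}{5}$ ($w{\left(m \right)} = \frac{5 + m}{-5} = \left(5 + m\right) \left(- \frac{1}{5}\right) = -1 - \frac{m}{5}$)
$W{\left(x,Q \right)} = -1 + 2 Q + \frac{4 x}{5}$ ($W{\left(x,Q \right)} = \left(x + Q\right) - \left(1 - Q + \frac{x}{5}\right) = \left(Q + x\right) - \left(1 - Q + \frac{x}{5}\right) = -1 + 2 Q + \frac{4 x}{5}$)
$\frac{1}{W{\left(-12,168 \right)}} = \frac{1}{-1 + 2 \cdot 168 + \frac{4}{5} \left(-12\right)} = \frac{1}{-1 + 336 - \frac{48}{5}} = \frac{1}{\frac{1627}{5}} = \frac{5}{1627}$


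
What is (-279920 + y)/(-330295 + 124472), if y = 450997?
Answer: -171077/205823 ≈ -0.83119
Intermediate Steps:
(-279920 + y)/(-330295 + 124472) = (-279920 + 450997)/(-330295 + 124472) = 171077/(-205823) = 171077*(-1/205823) = -171077/205823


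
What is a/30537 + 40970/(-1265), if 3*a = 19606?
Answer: -745700216/23177583 ≈ -32.173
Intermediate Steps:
a = 19606/3 (a = (⅓)*19606 = 19606/3 ≈ 6535.3)
a/30537 + 40970/(-1265) = (19606/3)/30537 + 40970/(-1265) = (19606/3)*(1/30537) + 40970*(-1/1265) = 19606/91611 - 8194/253 = -745700216/23177583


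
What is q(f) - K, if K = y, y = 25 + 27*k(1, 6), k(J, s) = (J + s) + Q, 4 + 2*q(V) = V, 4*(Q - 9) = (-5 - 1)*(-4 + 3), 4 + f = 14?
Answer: -989/2 ≈ -494.50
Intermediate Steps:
f = 10 (f = -4 + 14 = 10)
Q = 21/2 (Q = 9 + ((-5 - 1)*(-4 + 3))/4 = 9 + (-6*(-1))/4 = 9 + (¼)*6 = 9 + 3/2 = 21/2 ≈ 10.500)
q(V) = -2 + V/2
k(J, s) = 21/2 + J + s (k(J, s) = (J + s) + 21/2 = 21/2 + J + s)
y = 995/2 (y = 25 + 27*(21/2 + 1 + 6) = 25 + 27*(35/2) = 25 + 945/2 = 995/2 ≈ 497.50)
K = 995/2 ≈ 497.50
q(f) - K = (-2 + (½)*10) - 1*995/2 = (-2 + 5) - 995/2 = 3 - 995/2 = -989/2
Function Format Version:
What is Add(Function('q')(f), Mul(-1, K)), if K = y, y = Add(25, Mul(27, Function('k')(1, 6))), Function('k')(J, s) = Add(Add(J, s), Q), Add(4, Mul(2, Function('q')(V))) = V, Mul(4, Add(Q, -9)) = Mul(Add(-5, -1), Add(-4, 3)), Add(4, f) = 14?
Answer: Rational(-989, 2) ≈ -494.50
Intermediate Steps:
f = 10 (f = Add(-4, 14) = 10)
Q = Rational(21, 2) (Q = Add(9, Mul(Rational(1, 4), Mul(Add(-5, -1), Add(-4, 3)))) = Add(9, Mul(Rational(1, 4), Mul(-6, -1))) = Add(9, Mul(Rational(1, 4), 6)) = Add(9, Rational(3, 2)) = Rational(21, 2) ≈ 10.500)
Function('q')(V) = Add(-2, Mul(Rational(1, 2), V))
Function('k')(J, s) = Add(Rational(21, 2), J, s) (Function('k')(J, s) = Add(Add(J, s), Rational(21, 2)) = Add(Rational(21, 2), J, s))
y = Rational(995, 2) (y = Add(25, Mul(27, Add(Rational(21, 2), 1, 6))) = Add(25, Mul(27, Rational(35, 2))) = Add(25, Rational(945, 2)) = Rational(995, 2) ≈ 497.50)
K = Rational(995, 2) ≈ 497.50
Add(Function('q')(f), Mul(-1, K)) = Add(Add(-2, Mul(Rational(1, 2), 10)), Mul(-1, Rational(995, 2))) = Add(Add(-2, 5), Rational(-995, 2)) = Add(3, Rational(-995, 2)) = Rational(-989, 2)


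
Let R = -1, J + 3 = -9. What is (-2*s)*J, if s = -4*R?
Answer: 96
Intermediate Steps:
J = -12 (J = -3 - 9 = -12)
s = 4 (s = -4*(-1) = 4)
(-2*s)*J = -2*4*(-12) = -8*(-12) = 96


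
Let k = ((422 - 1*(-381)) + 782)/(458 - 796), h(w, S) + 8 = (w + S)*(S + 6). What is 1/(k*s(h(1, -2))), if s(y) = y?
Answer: 169/9510 ≈ 0.017771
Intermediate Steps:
h(w, S) = -8 + (6 + S)*(S + w) (h(w, S) = -8 + (w + S)*(S + 6) = -8 + (S + w)*(6 + S) = -8 + (6 + S)*(S + w))
k = -1585/338 (k = ((422 + 381) + 782)/(-338) = (803 + 782)*(-1/338) = 1585*(-1/338) = -1585/338 ≈ -4.6893)
1/(k*s(h(1, -2))) = 1/(-1585*(-8 + (-2)² + 6*(-2) + 6*1 - 2*1)/338) = 1/(-1585*(-8 + 4 - 12 + 6 - 2)/338) = 1/(-1585/338*(-12)) = 1/(9510/169) = 169/9510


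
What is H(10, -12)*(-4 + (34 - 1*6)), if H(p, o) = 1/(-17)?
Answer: -24/17 ≈ -1.4118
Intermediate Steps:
H(p, o) = -1/17
H(10, -12)*(-4 + (34 - 1*6)) = -(-4 + (34 - 1*6))/17 = -(-4 + (34 - 6))/17 = -(-4 + 28)/17 = -1/17*24 = -24/17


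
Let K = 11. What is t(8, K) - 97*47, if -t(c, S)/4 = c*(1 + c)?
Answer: -4847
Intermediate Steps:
t(c, S) = -4*c*(1 + c)
t(8, K) - 97*47 = -4*8*(1 + 8) - 97*47 = -4*8*9 - 4559 = -288 - 4559 = -4847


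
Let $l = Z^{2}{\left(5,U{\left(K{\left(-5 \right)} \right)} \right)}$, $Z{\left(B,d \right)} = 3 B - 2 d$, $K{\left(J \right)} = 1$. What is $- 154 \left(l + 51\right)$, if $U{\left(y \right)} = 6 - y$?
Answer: $-11704$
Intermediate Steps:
$Z{\left(B,d \right)} = - 2 d + 3 B$
$l = 25$ ($l = \left(- 2 \left(6 - 1\right) + 3 \cdot 5\right)^{2} = \left(- 2 \left(6 - 1\right) + 15\right)^{2} = \left(\left(-2\right) 5 + 15\right)^{2} = \left(-10 + 15\right)^{2} = 5^{2} = 25$)
$- 154 \left(l + 51\right) = - 154 \left(25 + 51\right) = \left(-154\right) 76 = -11704$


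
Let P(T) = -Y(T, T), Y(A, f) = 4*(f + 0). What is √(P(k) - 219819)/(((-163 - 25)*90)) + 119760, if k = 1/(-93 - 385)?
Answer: 119760 - I*√12556280621/4043880 ≈ 1.1976e+5 - 0.02771*I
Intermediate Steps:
k = -1/478 (k = 1/(-478) = -1/478 ≈ -0.0020920)
Y(A, f) = 4*f
P(T) = -4*T
√(P(k) - 219819)/(((-163 - 25)*90)) + 119760 = √(-4*(-1/478) - 219819)/(((-163 - 25)*90)) + 119760 = √(2/239 - 219819)/((-188*90)) + 119760 = √(-52536739/239)/(-16920) + 119760 = (I*√12556280621/239)*(-1/16920) + 119760 = -I*√12556280621/4043880 + 119760 = 119760 - I*√12556280621/4043880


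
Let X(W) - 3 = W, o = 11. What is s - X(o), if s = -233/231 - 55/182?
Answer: -91957/6006 ≈ -15.311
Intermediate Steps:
X(W) = 3 + W
s = -7873/6006 (s = -233*1/231 - 55*1/182 = -233/231 - 55/182 = -7873/6006 ≈ -1.3109)
s - X(o) = -7873/6006 - (3 + 11) = -7873/6006 - 1*14 = -7873/6006 - 14 = -91957/6006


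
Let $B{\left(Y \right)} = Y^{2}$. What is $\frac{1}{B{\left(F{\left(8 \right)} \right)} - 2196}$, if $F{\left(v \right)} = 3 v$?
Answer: $- \frac{1}{1620} \approx -0.00061728$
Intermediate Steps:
$\frac{1}{B{\left(F{\left(8 \right)} \right)} - 2196} = \frac{1}{\left(3 \cdot 8\right)^{2} - 2196} = \frac{1}{24^{2} - 2196} = \frac{1}{576 - 2196} = \frac{1}{-1620} = - \frac{1}{1620}$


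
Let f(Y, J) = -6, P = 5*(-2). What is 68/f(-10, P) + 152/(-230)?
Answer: -4138/345 ≈ -11.994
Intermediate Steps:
P = -10
68/f(-10, P) + 152/(-230) = 68/(-6) + 152/(-230) = 68*(-⅙) + 152*(-1/230) = -34/3 - 76/115 = -4138/345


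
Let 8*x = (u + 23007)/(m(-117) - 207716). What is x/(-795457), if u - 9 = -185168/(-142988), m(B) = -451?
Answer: 205699811/11838541130924586 ≈ 1.7375e-8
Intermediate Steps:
u = 368015/35747 (u = 9 - 185168/(-142988) = 9 - 185168*(-1/142988) = 9 + 46292/35747 = 368015/35747 ≈ 10.295)
x = -205699811/14882691498 (x = ((368015/35747 + 23007)/(-451 - 207716))/8 = ((822799244/35747)/(-208167))/8 = ((822799244/35747)*(-1/208167))/8 = (1/8)*(-822799244/7441345749) = -205699811/14882691498 ≈ -0.013821)
x/(-795457) = -205699811/14882691498/(-795457) = -205699811/14882691498*(-1/795457) = 205699811/11838541130924586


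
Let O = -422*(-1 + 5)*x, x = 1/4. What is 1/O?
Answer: -1/422 ≈ -0.0023697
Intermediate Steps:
x = 1/4 ≈ 0.25000
O = -422 (O = -422*(-1 + 5)/4 = -1688/4 = -422*1 = -422)
1/O = 1/(-422) = -1/422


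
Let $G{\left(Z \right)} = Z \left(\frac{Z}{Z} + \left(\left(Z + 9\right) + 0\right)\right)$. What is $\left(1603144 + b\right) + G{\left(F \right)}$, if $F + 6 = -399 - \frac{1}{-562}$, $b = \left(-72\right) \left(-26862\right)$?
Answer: $\frac{1167732617853}{315844} \approx 3.6972 \cdot 10^{6}$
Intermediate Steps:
$b = 1934064$
$F = - \frac{227609}{562}$ ($F = -6 - \frac{224237}{562} = - \frac{227609}{562} \approx -405.0$)
$G{\left(Z \right)} = Z \left(10 + Z\right)$ ($G{\left(Z \right)} = Z \left(1 + \left(\left(9 + Z\right) + 0\right)\right) = Z \left(1 + \left(9 + Z\right)\right) = Z \left(10 + Z\right)$)
$\left(1603144 + b\right) + G{\left(F \right)} = \left(1603144 + 1934064\right) - \frac{227609 \left(10 - \frac{227609}{562}\right)}{562} = 3537208 - - \frac{50526694301}{315844} = 3537208 + \frac{50526694301}{315844} = \frac{1167732617853}{315844}$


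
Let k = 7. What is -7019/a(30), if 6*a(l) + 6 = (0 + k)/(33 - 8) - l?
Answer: 1052850/893 ≈ 1179.0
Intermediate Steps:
a(l) = -143/150 - l/6 (a(l) = -1 + ((0 + 7)/(33 - 8) - l)/6 = -1 + (7/25 - l)/6 = -1 + (7/150 - l/6) = -143/150 - l/6)
-7019/a(30) = -7019/(-143/150 - 1/6*30) = -7019/(-143/150 - 5) = -7019/(-893/150) = -7019*(-150/893) = 1052850/893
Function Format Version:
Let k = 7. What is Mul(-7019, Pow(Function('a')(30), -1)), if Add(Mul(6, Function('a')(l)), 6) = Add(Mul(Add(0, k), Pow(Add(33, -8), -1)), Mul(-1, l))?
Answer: Rational(1052850, 893) ≈ 1179.0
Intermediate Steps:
Function('a')(l) = Add(Rational(-143, 150), Mul(Rational(-1, 6), l)) (Function('a')(l) = Add(-1, Mul(Rational(1, 6), Add(Mul(Add(0, 7), Pow(Add(33, -8), -1)), Mul(-1, l)))) = Add(-1, Mul(Rational(1, 6), Add(Mul(7, Pow(25, -1)), Mul(-1, l)))) = Add(-1, Mul(Rational(1, 6), Add(Mul(7, Rational(1, 25)), Mul(-1, l)))) = Add(-1, Mul(Rational(1, 6), Add(Rational(7, 25), Mul(-1, l)))) = Add(-1, Add(Rational(7, 150), Mul(Rational(-1, 6), l))) = Add(Rational(-143, 150), Mul(Rational(-1, 6), l)))
Mul(-7019, Pow(Function('a')(30), -1)) = Mul(-7019, Pow(Add(Rational(-143, 150), Mul(Rational(-1, 6), 30)), -1)) = Mul(-7019, Pow(Add(Rational(-143, 150), -5), -1)) = Mul(-7019, Pow(Rational(-893, 150), -1)) = Mul(-7019, Rational(-150, 893)) = Rational(1052850, 893)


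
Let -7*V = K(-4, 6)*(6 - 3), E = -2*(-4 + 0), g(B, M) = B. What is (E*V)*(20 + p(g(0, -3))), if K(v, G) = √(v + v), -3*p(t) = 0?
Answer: -960*I*√2/7 ≈ -193.95*I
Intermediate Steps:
p(t) = 0 (p(t) = -⅓*0 = 0)
K(v, G) = √2*√v (K(v, G) = √(2*v) = √2*√v)
E = 8 (E = -2*(-4) = 8)
V = -6*I*√2/7 (V = -√2*√(-4)*(6 - 3)/7 = -√2*(2*I)*3/7 = -2*I*√2*3/7 = -6*I*√2/7 ≈ -1.2122*I)
(E*V)*(20 + p(g(0, -3))) = (8*(-6*I*√2/7))*(20 + 0) = -48*I*√2/7*20 = -960*I*√2/7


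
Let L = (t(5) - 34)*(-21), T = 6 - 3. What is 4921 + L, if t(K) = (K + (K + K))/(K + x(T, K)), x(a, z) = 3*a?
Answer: 11225/2 ≈ 5612.5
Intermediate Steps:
T = 3
t(K) = 3*K/(9 + K) (t(K) = (K + (K + K))/(K + 3*3) = (K + 2*K)/(K + 9) = (3*K)/(9 + K) = 3*K/(9 + K))
L = 1383/2 (L = (3*5/(9 + 5) - 34)*(-21) = (3*5/14 - 34)*(-21) = (3*5*(1/14) - 34)*(-21) = (15/14 - 34)*(-21) = -461/14*(-21) = 1383/2 ≈ 691.50)
4921 + L = 4921 + 1383/2 = 11225/2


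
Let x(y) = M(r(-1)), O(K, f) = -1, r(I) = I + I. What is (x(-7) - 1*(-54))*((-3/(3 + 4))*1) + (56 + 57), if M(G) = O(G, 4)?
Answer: 632/7 ≈ 90.286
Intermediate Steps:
r(I) = 2*I
M(G) = -1
x(y) = -1
(x(-7) - 1*(-54))*((-3/(3 + 4))*1) + (56 + 57) = (-1 - 1*(-54))*((-3/(3 + 4))*1) + (56 + 57) = (-1 + 54)*((-3/7)*1) + 113 = 53*(((1/7)*(-3))*1) + 113 = 53*(-3/7*1) + 113 = 53*(-3/7) + 113 = -159/7 + 113 = 632/7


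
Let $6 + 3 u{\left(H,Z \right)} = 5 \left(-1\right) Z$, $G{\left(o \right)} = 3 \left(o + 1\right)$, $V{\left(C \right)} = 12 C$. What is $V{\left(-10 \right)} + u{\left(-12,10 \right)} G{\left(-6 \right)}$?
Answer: $160$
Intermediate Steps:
$G{\left(o \right)} = 3 + 3 o$ ($G{\left(o \right)} = 3 \left(1 + o\right) = 3 + 3 o$)
$u{\left(H,Z \right)} = -2 - \frac{5 Z}{3}$ ($u{\left(H,Z \right)} = -2 + \frac{5 \left(-1\right) Z}{3} = -2 + \frac{\left(-5\right) Z}{3} = -2 - \frac{5 Z}{3}$)
$V{\left(-10 \right)} + u{\left(-12,10 \right)} G{\left(-6 \right)} = 12 \left(-10\right) + \left(-2 - \frac{50}{3}\right) \left(3 + 3 \left(-6\right)\right) = -120 + \left(-2 - \frac{50}{3}\right) \left(3 - 18\right) = -120 - -280 = -120 + 280 = 160$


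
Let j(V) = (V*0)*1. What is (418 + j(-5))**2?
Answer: 174724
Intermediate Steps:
j(V) = 0 (j(V) = 0*1 = 0)
(418 + j(-5))**2 = (418 + 0)**2 = 418**2 = 174724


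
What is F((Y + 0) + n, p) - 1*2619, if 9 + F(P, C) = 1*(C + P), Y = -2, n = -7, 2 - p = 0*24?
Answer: -2635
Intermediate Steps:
p = 2 (p = 2 - 0*24 = 2 - 1*0 = 2 + 0 = 2)
F(P, C) = -9 + C + P (F(P, C) = -9 + 1*(C + P) = -9 + (C + P) = -9 + C + P)
F((Y + 0) + n, p) - 1*2619 = (-9 + 2 + ((-2 + 0) - 7)) - 1*2619 = (-9 + 2 + (-2 - 7)) - 2619 = (-9 + 2 - 9) - 2619 = -16 - 2619 = -2635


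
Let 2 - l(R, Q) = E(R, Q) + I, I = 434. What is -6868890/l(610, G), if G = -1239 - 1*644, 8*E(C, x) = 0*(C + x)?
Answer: 381605/24 ≈ 15900.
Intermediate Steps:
E(C, x) = 0 (E(C, x) = (0*(C + x))/8 = (1/8)*0 = 0)
G = -1883 (G = -1239 - 644 = -1883)
l(R, Q) = -432 (l(R, Q) = 2 - (0 + 434) = 2 - 1*434 = 2 - 434 = -432)
-6868890/l(610, G) = -6868890/(-432) = -6868890*(-1/432) = 381605/24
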